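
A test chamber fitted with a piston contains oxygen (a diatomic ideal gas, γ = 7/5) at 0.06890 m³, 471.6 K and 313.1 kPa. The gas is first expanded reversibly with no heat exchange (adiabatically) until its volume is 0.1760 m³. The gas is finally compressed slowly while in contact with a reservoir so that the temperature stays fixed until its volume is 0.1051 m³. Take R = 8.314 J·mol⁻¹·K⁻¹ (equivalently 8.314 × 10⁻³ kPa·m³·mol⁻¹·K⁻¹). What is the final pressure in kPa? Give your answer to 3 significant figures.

Adiabatic (γ = 7/5), T V^(γ−1) and P V^γ constant: T₂ = T₁·(V₁/V₂)^(γ−1) = 324.1 K; P₂ = P₁·(V₁/V₂)^γ = 84.23 kPa.
Isothermal, so P V is constant: T₃ = T₂; P₃ = P₂·(V₂/V₃) = 141.1 kPa.

P₃ ≈ 141 kPa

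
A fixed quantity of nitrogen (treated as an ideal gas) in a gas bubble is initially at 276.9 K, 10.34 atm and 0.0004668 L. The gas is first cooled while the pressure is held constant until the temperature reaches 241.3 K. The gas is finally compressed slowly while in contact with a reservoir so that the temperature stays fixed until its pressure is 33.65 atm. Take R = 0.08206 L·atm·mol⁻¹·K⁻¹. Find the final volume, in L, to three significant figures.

Isobaric, so V/T is constant: P₂ = P₁; V₂ = V₁·(T₂/T₁) = 0.0004068 L.
Isothermal, so P V is constant: T₃ = T₂; V₃ = V₂·(P₂/P₃) = 0.0001250 L.

V₃ ≈ 0.000125 L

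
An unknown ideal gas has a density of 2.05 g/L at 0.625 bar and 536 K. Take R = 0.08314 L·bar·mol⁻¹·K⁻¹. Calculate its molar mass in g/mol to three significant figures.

M ≈ 146 g/mol

ρ = PM/(RT) ⇒ M = ρRT/P = (2.05 × 0.08314 × 536.0) / 0.625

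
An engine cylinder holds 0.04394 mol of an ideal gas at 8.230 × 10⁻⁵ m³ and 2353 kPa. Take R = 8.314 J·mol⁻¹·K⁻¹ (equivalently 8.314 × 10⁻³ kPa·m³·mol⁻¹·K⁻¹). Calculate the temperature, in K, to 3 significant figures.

PV = nRT ⇒ T = PV/(nR) = (2353 × 8.230e-05) / (0.04394 × 8.314 × 10⁻³)

T ≈ 530 K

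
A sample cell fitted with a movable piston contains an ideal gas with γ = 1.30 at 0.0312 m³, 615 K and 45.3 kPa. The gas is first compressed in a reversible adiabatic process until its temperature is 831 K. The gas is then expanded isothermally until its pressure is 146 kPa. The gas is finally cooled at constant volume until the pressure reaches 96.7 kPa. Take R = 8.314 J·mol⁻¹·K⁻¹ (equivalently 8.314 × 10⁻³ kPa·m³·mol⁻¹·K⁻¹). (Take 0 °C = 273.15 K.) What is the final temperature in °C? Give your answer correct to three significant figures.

Reversible adiabatic, γ = 1.30: P₂ = P₁·(T₂/T₁)^(γ/(γ−1)) = 166.9 kPa; V₂ = V₁·(T₁/T₂)^(1/(γ−1)) = 0.01144 m³.
Isothermal, so P V is constant: T₃ = T₂; V₃ = V₂·(P₂/P₃) = 0.01308 m³.
V constant ⇒ P ∝ T: V₄ = V₃; T₄ = T₃·(P₄/P₃) = 550.4 K.

T₄ ≈ 277 °C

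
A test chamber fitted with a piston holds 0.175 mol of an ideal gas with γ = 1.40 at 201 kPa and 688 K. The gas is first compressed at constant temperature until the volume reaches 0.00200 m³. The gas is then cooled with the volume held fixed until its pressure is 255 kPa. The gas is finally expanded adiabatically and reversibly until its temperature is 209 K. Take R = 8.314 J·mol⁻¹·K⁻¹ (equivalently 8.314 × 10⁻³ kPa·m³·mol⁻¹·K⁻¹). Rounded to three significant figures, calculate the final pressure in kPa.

P₄ ≈ 41.7 kPa

From PV = nRT: V₁ = nRT₁/P₁ = 0.004980 m³.
Isothermal, so P V is constant: T₂ = T₁; P₂ = P₁·(V₁/V₂) = 500.5 kPa.
V constant ⇒ P ∝ T: V₃ = V₂; T₃ = T₂·(P₃/P₂) = 350.5 K.
Adiabatic (γ = 1.40), T V^(γ−1) and P V^γ constant: P₄ = P₃·(T₄/T₃)^(γ/(γ−1)) = 41.74 kPa; V₄ = V₃·(T₃/T₄)^(1/(γ−1)) = 0.007286 m³.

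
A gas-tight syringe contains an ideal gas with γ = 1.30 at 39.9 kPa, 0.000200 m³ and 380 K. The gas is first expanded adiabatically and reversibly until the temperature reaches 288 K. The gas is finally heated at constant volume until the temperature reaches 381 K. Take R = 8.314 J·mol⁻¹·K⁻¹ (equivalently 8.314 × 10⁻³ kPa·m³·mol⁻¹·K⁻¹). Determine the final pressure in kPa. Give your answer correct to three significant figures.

Adiabatic (γ = 1.30), T V^(γ−1) and P V^γ constant: P₂ = P₁·(T₂/T₁)^(γ/(γ−1)) = 12.00 kPa; V₂ = V₁·(T₁/T₂)^(1/(γ−1)) = 0.0005039 m³.
V constant ⇒ P ∝ T: V₃ = V₂; P₃ = P₂·(T₃/T₂) = 15.88 kPa.

P₃ ≈ 15.9 kPa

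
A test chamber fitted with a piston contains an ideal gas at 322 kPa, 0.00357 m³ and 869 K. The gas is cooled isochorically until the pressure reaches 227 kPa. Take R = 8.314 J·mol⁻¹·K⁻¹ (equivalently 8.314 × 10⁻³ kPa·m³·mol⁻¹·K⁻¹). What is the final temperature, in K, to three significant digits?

V constant ⇒ P ∝ T: V₂ = V₁; T₂ = T₁·(P₂/P₁) = 612.6 K.

T₂ ≈ 613 K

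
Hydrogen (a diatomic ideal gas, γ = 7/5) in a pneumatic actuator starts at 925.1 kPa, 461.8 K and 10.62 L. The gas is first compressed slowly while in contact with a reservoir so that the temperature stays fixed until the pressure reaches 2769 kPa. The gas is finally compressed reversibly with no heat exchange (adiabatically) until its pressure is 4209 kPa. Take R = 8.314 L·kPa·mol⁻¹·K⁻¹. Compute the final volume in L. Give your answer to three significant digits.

Isothermal, so P V is constant: T₂ = T₁; V₂ = V₁·(P₁/P₂) = 3.548 L.
Reversible adiabatic, γ = 7/5: T₃ = T₂·(P₃/P₂)^((γ−1)/γ) = 520.5 K; V₃ = V₂·(P₂/P₃)^(1/γ) = 2.631 L.

V₃ ≈ 2.63 L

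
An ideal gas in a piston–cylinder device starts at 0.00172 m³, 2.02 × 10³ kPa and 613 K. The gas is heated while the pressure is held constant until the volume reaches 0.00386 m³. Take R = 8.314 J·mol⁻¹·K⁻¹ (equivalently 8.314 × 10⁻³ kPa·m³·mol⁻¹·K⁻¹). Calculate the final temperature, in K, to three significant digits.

T₂ ≈ 1.38e+03 K

P constant ⇒ V ∝ T: P₂ = P₁; T₂ = T₁·(V₂/V₁) = 1376 K.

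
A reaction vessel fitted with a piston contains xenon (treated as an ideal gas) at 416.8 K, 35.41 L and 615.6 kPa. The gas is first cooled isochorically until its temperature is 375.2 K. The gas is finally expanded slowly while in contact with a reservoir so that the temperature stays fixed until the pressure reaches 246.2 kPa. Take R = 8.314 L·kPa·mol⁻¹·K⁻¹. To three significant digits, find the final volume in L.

V constant ⇒ P ∝ T: V₂ = V₁; P₂ = P₁·(T₂/T₁) = 554.2 kPa.
Isothermal, so P V is constant: T₃ = T₂; V₃ = V₂·(P₂/P₃) = 79.70 L.

V₃ ≈ 79.7 L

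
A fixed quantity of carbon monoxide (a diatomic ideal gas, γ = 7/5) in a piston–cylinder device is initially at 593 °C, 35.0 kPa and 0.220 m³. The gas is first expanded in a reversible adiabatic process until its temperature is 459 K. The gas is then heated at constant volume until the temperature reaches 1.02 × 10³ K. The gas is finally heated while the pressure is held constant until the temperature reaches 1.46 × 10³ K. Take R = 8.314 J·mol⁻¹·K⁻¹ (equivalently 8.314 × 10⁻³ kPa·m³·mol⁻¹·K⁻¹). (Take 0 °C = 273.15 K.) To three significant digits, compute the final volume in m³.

V₄ ≈ 1.54 m³

Convert: T₁ = 866.1 K.
Reversible adiabatic, γ = 7/5: P₂ = P₁·(T₂/T₁)^(γ/(γ−1)) = 3.792 kPa; V₂ = V₁·(T₁/T₂)^(1/(γ−1)) = 1.076 m³.
Isochoric, so P/T is constant: V₃ = V₂; P₃ = P₂·(T₃/T₂) = 8.426 kPa.
Isobaric, so V/T is constant: P₄ = P₃; V₄ = V₃·(T₄/T₃) = 1.540 m³.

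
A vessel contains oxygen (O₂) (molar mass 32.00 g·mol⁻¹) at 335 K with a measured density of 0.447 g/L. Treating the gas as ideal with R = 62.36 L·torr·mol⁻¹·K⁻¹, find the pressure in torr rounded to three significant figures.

ρ = PM/(RT) ⇒ P = ρRT/M = (0.447 × 62.36 × 335.0) / 32.00

P ≈ 292 torr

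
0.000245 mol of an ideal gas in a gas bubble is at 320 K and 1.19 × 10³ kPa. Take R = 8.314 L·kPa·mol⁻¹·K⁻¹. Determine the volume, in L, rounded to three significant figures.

PV = nRT ⇒ V = nRT/P = (0.000245 × 8.314 × 320) / 1.19e+03

V ≈ 0.000548 L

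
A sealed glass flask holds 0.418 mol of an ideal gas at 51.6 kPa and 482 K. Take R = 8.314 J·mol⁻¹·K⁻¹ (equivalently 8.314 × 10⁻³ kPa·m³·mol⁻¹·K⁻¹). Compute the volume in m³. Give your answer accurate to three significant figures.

PV = nRT ⇒ V = nRT/P = (0.418 × 8.314 × 10⁻³ × 482) / 51.6

V ≈ 0.0325 m³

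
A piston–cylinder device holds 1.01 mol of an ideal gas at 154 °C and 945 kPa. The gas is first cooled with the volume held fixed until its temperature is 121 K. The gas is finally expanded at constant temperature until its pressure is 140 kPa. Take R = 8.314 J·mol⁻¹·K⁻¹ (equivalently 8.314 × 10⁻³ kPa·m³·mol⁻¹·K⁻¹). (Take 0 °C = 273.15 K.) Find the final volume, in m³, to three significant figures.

Convert: T₁ = 427.1 K.
From PV = nRT: V₁ = nRT₁/P₁ = 0.003796 m³.
Isochoric, so P/T is constant: V₂ = V₁; P₂ = P₁·(T₂/T₁) = 267.7 kPa.
T constant ⇒ Boyle's law P V = const: T₃ = T₂; V₃ = V₂·(P₂/P₃) = 0.007258 m³.

V₃ ≈ 0.00726 m³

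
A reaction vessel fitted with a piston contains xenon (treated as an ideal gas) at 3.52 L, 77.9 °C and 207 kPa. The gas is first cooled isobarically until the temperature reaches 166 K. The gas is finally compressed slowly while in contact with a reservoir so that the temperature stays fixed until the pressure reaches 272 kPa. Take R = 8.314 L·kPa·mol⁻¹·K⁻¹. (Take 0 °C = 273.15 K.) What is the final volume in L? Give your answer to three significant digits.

Convert: T₁ = 351.0 K.
P constant ⇒ V ∝ T: P₂ = P₁; V₂ = V₁·(T₂/T₁) = 1.664 L.
T constant ⇒ Boyle's law P V = const: T₃ = T₂; V₃ = V₂·(P₂/P₃) = 1.267 L.

V₃ ≈ 1.27 L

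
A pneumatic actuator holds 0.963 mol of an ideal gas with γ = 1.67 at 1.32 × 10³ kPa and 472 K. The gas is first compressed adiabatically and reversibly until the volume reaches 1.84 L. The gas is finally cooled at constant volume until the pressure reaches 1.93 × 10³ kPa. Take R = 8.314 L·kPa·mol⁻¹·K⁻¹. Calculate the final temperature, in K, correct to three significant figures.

From PV = nRT: V₁ = nRT₁/P₁ = 2.863 L.
Reversible adiabatic, γ = 1.67: T₂ = T₁·(V₁/V₂)^(γ−1) = 634.7 K; P₂ = P₁·(V₁/V₂)^γ = 2762 kPa.
Isochoric, so P/T is constant: V₃ = V₂; T₃ = T₂·(P₃/P₂) = 443.5 K.

T₃ ≈ 444 K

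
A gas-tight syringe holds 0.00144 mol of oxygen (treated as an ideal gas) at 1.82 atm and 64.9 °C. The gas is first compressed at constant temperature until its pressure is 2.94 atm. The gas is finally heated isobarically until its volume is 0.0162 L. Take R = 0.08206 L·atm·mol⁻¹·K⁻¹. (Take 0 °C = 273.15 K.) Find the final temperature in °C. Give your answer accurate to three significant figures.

T₃ ≈ 130 °C

Convert: T₁ = 338.0 K.
From PV = nRT: V₁ = nRT₁/P₁ = 0.02195 L.
Isothermal, so P V is constant: T₂ = T₁; V₂ = V₁·(P₁/P₂) = 0.01359 L.
P constant ⇒ V ∝ T: P₃ = P₂; T₃ = T₂·(V₃/V₂) = 403.1 K.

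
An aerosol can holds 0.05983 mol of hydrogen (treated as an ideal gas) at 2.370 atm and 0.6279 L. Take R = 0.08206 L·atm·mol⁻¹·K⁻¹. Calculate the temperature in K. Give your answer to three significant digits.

PV = nRT ⇒ T = PV/(nR) = (2.370 × 0.6279) / (0.05983 × 0.08206)

T ≈ 303 K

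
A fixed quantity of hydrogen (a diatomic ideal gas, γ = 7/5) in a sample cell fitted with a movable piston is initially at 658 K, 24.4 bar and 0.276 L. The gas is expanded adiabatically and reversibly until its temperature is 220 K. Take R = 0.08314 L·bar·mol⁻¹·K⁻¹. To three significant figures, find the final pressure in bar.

P₂ ≈ 0.527 bar

Reversible adiabatic, γ = 7/5: P₂ = P₁·(T₂/T₁)^(γ/(γ−1)) = 0.5273 bar; V₂ = V₁·(T₁/T₂)^(1/(γ−1)) = 4.270 L.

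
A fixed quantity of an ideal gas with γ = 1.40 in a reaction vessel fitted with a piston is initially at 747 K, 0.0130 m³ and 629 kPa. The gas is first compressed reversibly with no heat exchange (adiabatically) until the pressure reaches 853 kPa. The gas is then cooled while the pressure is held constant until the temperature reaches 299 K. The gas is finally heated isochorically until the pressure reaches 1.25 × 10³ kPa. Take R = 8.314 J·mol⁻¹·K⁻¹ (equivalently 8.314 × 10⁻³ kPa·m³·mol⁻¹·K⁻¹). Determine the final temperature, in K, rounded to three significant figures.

Adiabatic (γ = 1.40), T V^(γ−1) and P V^γ constant: T₂ = T₁·(P₂/P₁)^((γ−1)/γ) = 814.9 K; V₂ = V₁·(P₁/P₂)^(1/γ) = 0.01046 m³.
Isobaric, so V/T is constant: P₃ = P₂; V₃ = V₂·(T₃/T₂) = 0.003837 m³.
Isochoric, so P/T is constant: V₄ = V₃; T₄ = T₃·(P₄/P₃) = 438.2 K.

T₄ ≈ 438 K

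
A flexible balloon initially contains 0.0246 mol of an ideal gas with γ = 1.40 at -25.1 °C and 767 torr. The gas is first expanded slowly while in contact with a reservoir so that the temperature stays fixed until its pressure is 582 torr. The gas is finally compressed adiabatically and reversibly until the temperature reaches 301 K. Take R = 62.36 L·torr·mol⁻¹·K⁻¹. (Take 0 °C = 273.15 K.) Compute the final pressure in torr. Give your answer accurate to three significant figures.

P₃ ≈ 1.15e+03 torr

Convert: T₁ = 248.0 K.
From PV = nRT: V₁ = nRT₁/P₁ = 0.4961 L.
Isothermal, so P V is constant: T₂ = T₁; V₂ = V₁·(P₁/P₂) = 0.6538 L.
Reversible adiabatic, γ = 1.40: P₃ = P₂·(T₃/T₂)^(γ/(γ−1)) = 1146 torr; V₃ = V₂·(T₂/T₃)^(1/(γ−1)) = 0.4031 L.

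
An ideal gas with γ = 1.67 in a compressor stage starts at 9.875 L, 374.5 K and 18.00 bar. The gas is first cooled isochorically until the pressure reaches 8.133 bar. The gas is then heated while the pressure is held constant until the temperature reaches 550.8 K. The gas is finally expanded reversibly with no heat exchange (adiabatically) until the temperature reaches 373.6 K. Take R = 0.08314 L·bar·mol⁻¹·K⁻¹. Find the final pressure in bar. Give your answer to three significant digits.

Isochoric, so P/T is constant: V₂ = V₁; T₂ = T₁·(P₂/P₁) = 169.2 K.
Isobaric, so V/T is constant: P₃ = P₂; V₃ = V₂·(T₃/T₂) = 32.14 L.
Adiabatic (γ = 1.67), T V^(γ−1) and P V^γ constant: P₄ = P₃·(T₄/T₃)^(γ/(γ−1)) = 3.091 bar; V₄ = V₃·(T₃/T₄)^(1/(γ−1)) = 57.38 L.

P₄ ≈ 3.09 bar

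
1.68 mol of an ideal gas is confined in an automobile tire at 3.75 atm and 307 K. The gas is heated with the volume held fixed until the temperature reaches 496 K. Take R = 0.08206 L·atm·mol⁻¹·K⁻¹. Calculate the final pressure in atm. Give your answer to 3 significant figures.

P₂ ≈ 6.06 atm

From PV = nRT: V₁ = nRT₁/P₁ = 11.29 L.
V constant ⇒ P ∝ T: V₂ = V₁; P₂ = P₁·(T₂/T₁) = 6.059 atm.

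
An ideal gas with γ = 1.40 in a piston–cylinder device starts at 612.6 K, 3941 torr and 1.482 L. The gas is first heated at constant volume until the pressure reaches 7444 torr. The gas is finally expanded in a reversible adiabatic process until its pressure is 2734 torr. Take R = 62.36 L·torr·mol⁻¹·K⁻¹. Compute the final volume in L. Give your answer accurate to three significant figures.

V₃ ≈ 3.03 L

Isochoric, so P/T is constant: V₂ = V₁; T₂ = T₁·(P₂/P₁) = 1157 K.
Adiabatic (γ = 1.40), T V^(γ−1) and P V^γ constant: T₃ = T₂·(P₃/P₂)^((γ−1)/γ) = 869.1 K; V₃ = V₂·(P₂/P₃)^(1/γ) = 3.031 L.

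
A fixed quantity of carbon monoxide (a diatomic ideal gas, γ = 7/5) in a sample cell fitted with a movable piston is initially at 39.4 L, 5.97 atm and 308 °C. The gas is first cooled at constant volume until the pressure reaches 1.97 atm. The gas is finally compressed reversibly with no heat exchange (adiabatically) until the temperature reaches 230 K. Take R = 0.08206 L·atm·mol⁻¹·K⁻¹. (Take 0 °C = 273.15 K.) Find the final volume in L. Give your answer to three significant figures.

Convert: T₁ = 581.1 K.
V constant ⇒ P ∝ T: V₂ = V₁; T₂ = T₁·(P₂/P₁) = 191.8 K.
Reversible adiabatic, γ = 7/5: P₃ = P₂·(T₃/T₂)^(γ/(γ−1)) = 3.722 atm; V₃ = V₂·(T₂/T₃)^(1/(γ−1)) = 25.01 L.

V₃ ≈ 25.0 L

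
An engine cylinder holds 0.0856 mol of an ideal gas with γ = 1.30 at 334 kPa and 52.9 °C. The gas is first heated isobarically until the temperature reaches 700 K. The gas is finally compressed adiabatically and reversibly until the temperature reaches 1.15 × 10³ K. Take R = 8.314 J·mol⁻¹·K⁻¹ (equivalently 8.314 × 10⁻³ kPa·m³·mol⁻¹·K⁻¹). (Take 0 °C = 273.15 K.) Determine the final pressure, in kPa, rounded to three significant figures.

P₃ ≈ 2.87e+03 kPa

Convert: T₁ = 326.0 K.
From PV = nRT: V₁ = nRT₁/P₁ = 0.0006947 m³.
P constant ⇒ V ∝ T: P₂ = P₁; V₂ = V₁·(T₂/T₁) = 0.001492 m³.
Reversible adiabatic, γ = 1.30: P₃ = P₂·(T₃/T₂)^(γ/(γ−1)) = 2871 kPa; V₃ = V₂·(T₂/T₃)^(1/(γ−1)) = 0.0002851 m³.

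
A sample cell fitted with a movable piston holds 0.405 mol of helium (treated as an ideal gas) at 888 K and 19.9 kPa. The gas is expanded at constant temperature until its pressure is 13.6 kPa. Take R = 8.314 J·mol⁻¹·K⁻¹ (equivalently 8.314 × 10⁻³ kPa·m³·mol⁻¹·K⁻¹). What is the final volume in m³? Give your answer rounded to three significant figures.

V₂ ≈ 0.220 m³

From PV = nRT: V₁ = nRT₁/P₁ = 0.1503 m³.
Isothermal, so P V is constant: T₂ = T₁; V₂ = V₁·(P₁/P₂) = 0.2199 m³.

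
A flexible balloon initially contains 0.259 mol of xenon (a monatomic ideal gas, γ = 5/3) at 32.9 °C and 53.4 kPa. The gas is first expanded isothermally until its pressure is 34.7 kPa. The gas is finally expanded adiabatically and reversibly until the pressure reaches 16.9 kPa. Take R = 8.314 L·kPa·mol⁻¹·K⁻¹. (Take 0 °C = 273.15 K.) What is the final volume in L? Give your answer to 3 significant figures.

V₃ ≈ 29.2 L

Convert: T₁ = 306.0 K.
From PV = nRT: V₁ = nRT₁/P₁ = 12.34 L.
T constant ⇒ Boyle's law P V = const: T₂ = T₁; V₂ = V₁·(P₁/P₂) = 18.99 L.
Reversible adiabatic, γ = 5/3: T₃ = T₂·(P₃/P₂)^((γ−1)/γ) = 229.5 K; V₃ = V₂·(P₂/P₃)^(1/γ) = 29.24 L.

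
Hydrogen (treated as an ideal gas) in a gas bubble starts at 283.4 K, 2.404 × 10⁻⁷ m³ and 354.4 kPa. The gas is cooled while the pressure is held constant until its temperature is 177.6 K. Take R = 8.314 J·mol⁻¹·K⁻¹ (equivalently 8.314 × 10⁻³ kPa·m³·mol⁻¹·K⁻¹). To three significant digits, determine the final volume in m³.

P constant ⇒ V ∝ T: P₂ = P₁; V₂ = V₁·(T₂/T₁) = 1.507e-07 m³.

V₂ ≈ 1.51e-07 m³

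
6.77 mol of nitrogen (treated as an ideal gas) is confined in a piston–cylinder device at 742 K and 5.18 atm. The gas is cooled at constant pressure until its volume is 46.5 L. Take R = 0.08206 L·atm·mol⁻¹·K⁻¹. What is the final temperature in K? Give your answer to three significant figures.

From PV = nRT: V₁ = nRT₁/P₁ = 79.58 L.
P constant ⇒ V ∝ T: P₂ = P₁; T₂ = T₁·(V₂/V₁) = 433.6 K.

T₂ ≈ 434 K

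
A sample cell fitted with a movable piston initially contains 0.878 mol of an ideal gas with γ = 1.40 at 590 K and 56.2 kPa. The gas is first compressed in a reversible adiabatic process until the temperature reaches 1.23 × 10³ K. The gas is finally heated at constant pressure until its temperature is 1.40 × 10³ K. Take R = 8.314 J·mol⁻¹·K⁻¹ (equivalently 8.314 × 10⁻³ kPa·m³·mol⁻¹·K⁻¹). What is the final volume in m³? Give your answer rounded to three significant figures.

V₃ ≈ 0.0139 m³

From PV = nRT: V₁ = nRT₁/P₁ = 0.07663 m³.
Reversible adiabatic, γ = 1.40: P₂ = P₁·(T₂/T₁)^(γ/(γ−1)) = 735.2 kPa; V₂ = V₁·(T₁/T₂)^(1/(γ−1)) = 0.01221 m³.
Isobaric, so V/T is constant: P₃ = P₂; V₃ = V₂·(T₃/T₂) = 0.01390 m³.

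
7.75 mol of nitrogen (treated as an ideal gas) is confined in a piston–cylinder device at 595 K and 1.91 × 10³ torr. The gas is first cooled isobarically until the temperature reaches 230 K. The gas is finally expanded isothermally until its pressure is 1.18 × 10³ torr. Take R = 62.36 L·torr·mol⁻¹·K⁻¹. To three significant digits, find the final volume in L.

From PV = nRT: V₁ = nRT₁/P₁ = 150.6 L.
P constant ⇒ V ∝ T: P₂ = P₁; V₂ = V₁·(T₂/T₁) = 58.20 L.
T constant ⇒ Boyle's law P V = const: T₃ = T₂; V₃ = V₂·(P₂/P₃) = 94.20 L.

V₃ ≈ 94.2 L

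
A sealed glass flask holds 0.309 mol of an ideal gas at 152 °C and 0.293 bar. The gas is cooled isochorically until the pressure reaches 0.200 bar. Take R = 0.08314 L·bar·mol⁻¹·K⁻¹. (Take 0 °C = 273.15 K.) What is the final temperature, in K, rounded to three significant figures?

T₂ ≈ 290 K

Convert: T₁ = 425.1 K.
From PV = nRT: V₁ = nRT₁/P₁ = 37.28 L.
V constant ⇒ P ∝ T: V₂ = V₁; T₂ = T₁·(P₂/P₁) = 290.2 K.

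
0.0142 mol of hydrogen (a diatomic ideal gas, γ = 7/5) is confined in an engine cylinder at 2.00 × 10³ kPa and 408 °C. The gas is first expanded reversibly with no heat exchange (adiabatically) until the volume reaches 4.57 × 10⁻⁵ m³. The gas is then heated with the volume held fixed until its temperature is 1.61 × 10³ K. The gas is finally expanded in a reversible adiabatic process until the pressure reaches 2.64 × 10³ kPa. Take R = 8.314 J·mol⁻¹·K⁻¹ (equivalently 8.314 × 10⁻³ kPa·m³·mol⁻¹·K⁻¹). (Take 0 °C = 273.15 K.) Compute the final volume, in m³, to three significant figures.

V₄ ≈ 6.32e-05 m³

Convert: T₁ = 681.1 K.
From PV = nRT: V₁ = nRT₁/P₁ = 4.021e-05 m³.
Adiabatic (γ = 7/5), T V^(γ−1) and P V^γ constant: T₂ = T₁·(V₁/V₂)^(γ−1) = 647.1 K; P₂ = P₁·(V₁/V₂)^γ = 1672 kPa.
V constant ⇒ P ∝ T: V₃ = V₂; P₃ = P₂·(T₃/T₂) = 4159 kPa.
Reversible adiabatic, γ = 7/5: T₄ = T₃·(P₄/P₃)^((γ−1)/γ) = 1414 K; V₄ = V₃·(P₃/P₄)^(1/γ) = 6.323e-05 m³.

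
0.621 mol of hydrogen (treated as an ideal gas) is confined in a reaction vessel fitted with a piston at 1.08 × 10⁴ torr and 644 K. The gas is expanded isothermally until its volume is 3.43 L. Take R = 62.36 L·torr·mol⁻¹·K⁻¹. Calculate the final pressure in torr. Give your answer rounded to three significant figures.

From PV = nRT: V₁ = nRT₁/P₁ = 2.309 L.
T constant ⇒ Boyle's law P V = const: T₂ = T₁; P₂ = P₁·(V₁/V₂) = 7271 torr.

P₂ ≈ 7.27e+03 torr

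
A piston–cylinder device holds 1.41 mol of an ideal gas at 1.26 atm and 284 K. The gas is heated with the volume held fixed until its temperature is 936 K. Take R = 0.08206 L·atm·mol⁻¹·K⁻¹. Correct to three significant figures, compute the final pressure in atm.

From PV = nRT: V₁ = nRT₁/P₁ = 26.08 L.
Isochoric, so P/T is constant: V₂ = V₁; P₂ = P₁·(T₂/T₁) = 4.153 atm.

P₂ ≈ 4.15 atm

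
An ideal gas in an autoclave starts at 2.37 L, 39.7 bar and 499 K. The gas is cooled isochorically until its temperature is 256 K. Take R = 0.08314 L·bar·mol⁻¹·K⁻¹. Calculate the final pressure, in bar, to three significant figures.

V constant ⇒ P ∝ T: V₂ = V₁; P₂ = P₁·(T₂/T₁) = 20.37 bar.

P₂ ≈ 20.4 bar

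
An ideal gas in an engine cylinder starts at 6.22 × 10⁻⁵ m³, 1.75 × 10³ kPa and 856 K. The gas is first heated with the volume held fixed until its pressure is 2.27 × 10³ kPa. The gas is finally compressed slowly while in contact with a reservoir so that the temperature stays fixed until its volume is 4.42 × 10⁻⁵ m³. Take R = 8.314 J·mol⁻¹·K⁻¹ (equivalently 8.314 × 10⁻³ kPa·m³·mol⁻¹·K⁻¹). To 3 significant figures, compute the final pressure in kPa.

P₃ ≈ 3.19e+03 kPa

Isochoric, so P/T is constant: V₂ = V₁; T₂ = T₁·(P₂/P₁) = 1110 K.
T constant ⇒ Boyle's law P V = const: T₃ = T₂; P₃ = P₂·(V₂/V₃) = 3194 kPa.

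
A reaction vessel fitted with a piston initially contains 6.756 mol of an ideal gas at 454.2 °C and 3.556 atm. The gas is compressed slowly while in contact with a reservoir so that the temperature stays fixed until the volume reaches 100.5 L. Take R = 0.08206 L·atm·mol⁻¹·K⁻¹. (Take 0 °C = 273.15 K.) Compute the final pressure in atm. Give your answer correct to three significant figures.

Convert: T₁ = 727.3 K.
From PV = nRT: V₁ = nRT₁/P₁ = 113.4 L.
T constant ⇒ Boyle's law P V = const: T₂ = T₁; P₂ = P₁·(V₁/V₂) = 4.012 atm.

P₂ ≈ 4.01 atm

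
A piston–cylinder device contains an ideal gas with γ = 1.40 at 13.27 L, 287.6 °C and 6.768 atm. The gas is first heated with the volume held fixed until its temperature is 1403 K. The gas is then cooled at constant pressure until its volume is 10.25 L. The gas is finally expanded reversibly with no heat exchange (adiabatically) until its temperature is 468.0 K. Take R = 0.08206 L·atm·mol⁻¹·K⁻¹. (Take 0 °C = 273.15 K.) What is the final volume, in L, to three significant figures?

V₄ ≈ 83.6 L

Convert: T₁ = 560.8 K.
V constant ⇒ P ∝ T: V₂ = V₁; P₂ = P₁·(T₂/T₁) = 16.93 atm.
P constant ⇒ V ∝ T: P₃ = P₂; T₃ = T₂·(V₃/V₂) = 1084 K.
Adiabatic (γ = 1.40), T V^(γ−1) and P V^γ constant: P₄ = P₃·(T₄/T₃)^(γ/(γ−1)) = 0.8962 atm; V₄ = V₃·(T₃/T₄)^(1/(γ−1)) = 83.63 L.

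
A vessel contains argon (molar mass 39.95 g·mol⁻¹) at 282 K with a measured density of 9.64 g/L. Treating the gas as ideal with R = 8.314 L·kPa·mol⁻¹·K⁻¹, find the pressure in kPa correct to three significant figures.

P ≈ 566 kPa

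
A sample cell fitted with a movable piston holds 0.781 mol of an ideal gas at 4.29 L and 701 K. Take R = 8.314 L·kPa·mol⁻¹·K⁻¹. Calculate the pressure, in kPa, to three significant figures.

PV = nRT ⇒ P = nRT/V = (0.781 × 8.314 × 701) / 4.29

P ≈ 1.06e+03 kPa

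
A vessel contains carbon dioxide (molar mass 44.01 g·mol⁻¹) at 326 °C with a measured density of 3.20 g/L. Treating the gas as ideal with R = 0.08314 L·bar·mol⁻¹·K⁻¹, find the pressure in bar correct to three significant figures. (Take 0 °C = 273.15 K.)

P ≈ 3.62 bar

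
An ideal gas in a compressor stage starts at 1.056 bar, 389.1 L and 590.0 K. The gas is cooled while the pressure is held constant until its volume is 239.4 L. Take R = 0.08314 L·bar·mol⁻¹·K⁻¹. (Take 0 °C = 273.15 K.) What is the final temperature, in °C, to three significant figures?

Isobaric, so V/T is constant: P₂ = P₁; T₂ = T₁·(V₂/V₁) = 363.0 K.

T₂ ≈ 89.9 °C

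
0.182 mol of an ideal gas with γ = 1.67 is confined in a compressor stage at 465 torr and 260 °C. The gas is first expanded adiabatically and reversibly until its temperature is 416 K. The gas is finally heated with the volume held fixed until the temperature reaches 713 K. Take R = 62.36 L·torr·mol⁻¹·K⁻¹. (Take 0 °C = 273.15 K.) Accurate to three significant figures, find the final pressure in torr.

Convert: T₁ = 533.1 K.
From PV = nRT: V₁ = nRT₁/P₁ = 13.01 L.
Reversible adiabatic, γ = 1.67: P₂ = P₁·(T₂/T₁)^(γ/(γ−1)) = 250.5 torr; V₂ = V₁·(T₁/T₂)^(1/(γ−1)) = 18.85 L.
V constant ⇒ P ∝ T: V₃ = V₂; P₃ = P₂·(T₃/T₂) = 429.4 torr.

P₃ ≈ 429 torr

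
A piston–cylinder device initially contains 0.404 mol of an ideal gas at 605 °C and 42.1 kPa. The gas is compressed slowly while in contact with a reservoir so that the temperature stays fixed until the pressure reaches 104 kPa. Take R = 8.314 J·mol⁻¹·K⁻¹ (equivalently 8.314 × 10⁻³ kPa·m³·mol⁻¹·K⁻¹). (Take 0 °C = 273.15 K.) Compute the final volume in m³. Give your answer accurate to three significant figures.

V₂ ≈ 0.0284 m³

Convert: T₁ = 878.1 K.
From PV = nRT: V₁ = nRT₁/P₁ = 0.07006 m³.
T constant ⇒ Boyle's law P V = const: T₂ = T₁; V₂ = V₁·(P₁/P₂) = 0.02836 m³.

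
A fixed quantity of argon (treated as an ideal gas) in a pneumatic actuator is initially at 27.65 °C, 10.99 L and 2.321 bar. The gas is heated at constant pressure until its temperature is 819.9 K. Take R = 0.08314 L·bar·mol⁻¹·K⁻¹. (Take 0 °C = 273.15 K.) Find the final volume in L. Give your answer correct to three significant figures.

V₂ ≈ 30.0 L

Convert: T₁ = 300.8 K.
Isobaric, so V/T is constant: P₂ = P₁; V₂ = V₁·(T₂/T₁) = 29.96 L.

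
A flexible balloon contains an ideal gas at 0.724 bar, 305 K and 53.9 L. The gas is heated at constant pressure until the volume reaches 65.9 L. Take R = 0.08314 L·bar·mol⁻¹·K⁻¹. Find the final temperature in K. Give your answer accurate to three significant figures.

T₂ ≈ 373 K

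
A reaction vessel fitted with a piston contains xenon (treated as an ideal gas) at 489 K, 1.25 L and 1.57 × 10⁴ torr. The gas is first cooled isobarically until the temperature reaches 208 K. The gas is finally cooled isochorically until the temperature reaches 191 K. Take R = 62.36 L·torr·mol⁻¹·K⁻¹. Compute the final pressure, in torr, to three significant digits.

Isobaric, so V/T is constant: P₂ = P₁; V₂ = V₁·(T₂/T₁) = 0.5317 L.
V constant ⇒ P ∝ T: V₃ = V₂; P₃ = P₂·(T₃/T₂) = 1.442e+04 torr.

P₃ ≈ 1.44e+04 torr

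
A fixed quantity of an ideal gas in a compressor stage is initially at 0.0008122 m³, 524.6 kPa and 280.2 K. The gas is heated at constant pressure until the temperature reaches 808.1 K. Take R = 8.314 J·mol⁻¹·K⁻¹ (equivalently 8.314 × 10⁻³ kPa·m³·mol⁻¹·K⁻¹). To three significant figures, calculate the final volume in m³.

V₂ ≈ 0.00234 m³

Isobaric, so V/T is constant: P₂ = P₁; V₂ = V₁·(T₂/T₁) = 0.002342 m³.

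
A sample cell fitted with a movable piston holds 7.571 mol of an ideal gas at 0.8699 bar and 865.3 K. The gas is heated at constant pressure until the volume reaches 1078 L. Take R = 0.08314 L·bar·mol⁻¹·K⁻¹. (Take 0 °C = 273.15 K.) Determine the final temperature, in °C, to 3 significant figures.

From PV = nRT: V₁ = nRT₁/P₁ = 626.1 L.
P constant ⇒ V ∝ T: P₂ = P₁; T₂ = T₁·(V₂/V₁) = 1490 K.

T₂ ≈ 1.22e+03 °C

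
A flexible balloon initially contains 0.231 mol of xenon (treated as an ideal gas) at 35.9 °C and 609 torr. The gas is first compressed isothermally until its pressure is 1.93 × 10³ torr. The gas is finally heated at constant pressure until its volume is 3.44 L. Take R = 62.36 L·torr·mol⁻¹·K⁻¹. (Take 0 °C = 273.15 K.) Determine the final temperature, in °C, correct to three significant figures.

Convert: T₁ = 309.0 K.
From PV = nRT: V₁ = nRT₁/P₁ = 7.310 L.
Isothermal, so P V is constant: T₂ = T₁; V₂ = V₁·(P₁/P₂) = 2.307 L.
P constant ⇒ V ∝ T: P₃ = P₂; T₃ = T₂·(V₃/V₂) = 460.9 K.

T₃ ≈ 188 °C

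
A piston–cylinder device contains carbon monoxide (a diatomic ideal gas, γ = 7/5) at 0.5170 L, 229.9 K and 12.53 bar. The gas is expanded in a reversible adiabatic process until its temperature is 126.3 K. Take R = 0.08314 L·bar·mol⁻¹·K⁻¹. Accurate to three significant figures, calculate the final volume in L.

Reversible adiabatic, γ = 7/5: P₂ = P₁·(T₂/T₁)^(γ/(γ−1)) = 1.540 bar; V₂ = V₁·(T₁/T₂)^(1/(γ−1)) = 2.311 L.

V₂ ≈ 2.31 L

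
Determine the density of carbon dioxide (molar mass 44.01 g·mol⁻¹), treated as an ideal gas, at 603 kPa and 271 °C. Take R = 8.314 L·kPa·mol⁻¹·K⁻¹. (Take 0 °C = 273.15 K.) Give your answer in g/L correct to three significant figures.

ρ = PM/(RT) = (603 × 44.01) / (8.314 × 544.1)

ρ ≈ 5.87 g/L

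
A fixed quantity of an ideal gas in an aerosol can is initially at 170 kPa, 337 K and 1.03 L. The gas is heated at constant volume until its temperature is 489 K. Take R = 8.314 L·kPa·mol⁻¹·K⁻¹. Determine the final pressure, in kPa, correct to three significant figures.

P₂ ≈ 247 kPa

V constant ⇒ P ∝ T: V₂ = V₁; P₂ = P₁·(T₂/T₁) = 246.7 kPa.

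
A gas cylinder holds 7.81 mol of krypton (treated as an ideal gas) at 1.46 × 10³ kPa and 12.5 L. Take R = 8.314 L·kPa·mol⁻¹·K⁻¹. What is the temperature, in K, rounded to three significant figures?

T ≈ 281 K

PV = nRT ⇒ T = PV/(nR) = (1.46e+03 × 12.5) / (7.81 × 8.314)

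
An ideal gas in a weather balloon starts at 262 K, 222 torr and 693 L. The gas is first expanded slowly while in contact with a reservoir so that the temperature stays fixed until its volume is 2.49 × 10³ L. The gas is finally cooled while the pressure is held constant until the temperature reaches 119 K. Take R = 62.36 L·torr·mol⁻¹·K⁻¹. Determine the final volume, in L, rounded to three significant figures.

V₃ ≈ 1.13e+03 L

T constant ⇒ Boyle's law P V = const: T₂ = T₁; P₂ = P₁·(V₁/V₂) = 61.79 torr.
Isobaric, so V/T is constant: P₃ = P₂; V₃ = V₂·(T₃/T₂) = 1131 L.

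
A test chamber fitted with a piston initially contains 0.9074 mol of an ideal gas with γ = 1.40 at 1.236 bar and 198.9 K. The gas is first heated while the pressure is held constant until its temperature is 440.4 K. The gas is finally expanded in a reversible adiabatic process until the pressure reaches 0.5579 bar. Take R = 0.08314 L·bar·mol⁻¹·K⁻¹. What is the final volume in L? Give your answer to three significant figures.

From PV = nRT: V₁ = nRT₁/P₁ = 12.14 L.
P constant ⇒ V ∝ T: P₂ = P₁; V₂ = V₁·(T₂/T₁) = 26.88 L.
Reversible adiabatic, γ = 1.40: T₃ = T₂·(P₃/P₂)^((γ−1)/γ) = 350.9 K; V₃ = V₂·(P₂/P₃)^(1/γ) = 47.45 L.

V₃ ≈ 47.4 L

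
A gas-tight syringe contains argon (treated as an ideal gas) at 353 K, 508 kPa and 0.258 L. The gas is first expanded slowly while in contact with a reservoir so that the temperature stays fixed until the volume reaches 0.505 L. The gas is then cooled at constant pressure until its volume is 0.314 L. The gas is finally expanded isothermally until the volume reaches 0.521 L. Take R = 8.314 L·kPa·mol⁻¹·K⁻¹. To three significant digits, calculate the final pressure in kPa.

P₄ ≈ 156 kPa

Isothermal, so P V is constant: T₂ = T₁; P₂ = P₁·(V₁/V₂) = 259.5 kPa.
Isobaric, so V/T is constant: P₃ = P₂; T₃ = T₂·(V₃/V₂) = 219.5 K.
Isothermal, so P V is constant: T₄ = T₃; P₄ = P₃·(V₃/V₄) = 156.4 kPa.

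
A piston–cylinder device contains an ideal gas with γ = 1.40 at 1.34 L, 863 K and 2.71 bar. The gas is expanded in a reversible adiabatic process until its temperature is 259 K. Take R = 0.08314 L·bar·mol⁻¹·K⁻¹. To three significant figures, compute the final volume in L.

Adiabatic (γ = 1.40), T V^(γ−1) and P V^γ constant: P₂ = P₁·(T₂/T₁)^(γ/(γ−1)) = 0.04013 bar; V₂ = V₁·(T₁/T₂)^(1/(γ−1)) = 27.16 L.

V₂ ≈ 27.2 L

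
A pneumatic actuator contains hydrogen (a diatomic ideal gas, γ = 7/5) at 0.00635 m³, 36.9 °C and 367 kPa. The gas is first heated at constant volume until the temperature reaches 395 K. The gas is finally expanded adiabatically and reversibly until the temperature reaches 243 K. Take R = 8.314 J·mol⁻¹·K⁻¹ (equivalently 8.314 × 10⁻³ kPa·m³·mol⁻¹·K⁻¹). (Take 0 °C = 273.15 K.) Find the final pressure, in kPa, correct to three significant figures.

P₃ ≈ 85.4 kPa

Convert: T₁ = 310.0 K.
V constant ⇒ P ∝ T: V₂ = V₁; P₂ = P₁·(T₂/T₁) = 467.6 kPa.
Reversible adiabatic, γ = 7/5: P₃ = P₂·(T₃/T₂)^(γ/(γ−1)) = 85.38 kPa; V₃ = V₂·(T₂/T₃)^(1/(γ−1)) = 0.02139 m³.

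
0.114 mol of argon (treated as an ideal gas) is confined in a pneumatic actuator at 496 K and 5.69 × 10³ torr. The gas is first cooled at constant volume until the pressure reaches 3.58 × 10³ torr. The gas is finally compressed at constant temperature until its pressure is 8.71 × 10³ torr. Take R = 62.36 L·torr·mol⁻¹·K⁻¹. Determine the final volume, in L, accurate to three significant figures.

V₃ ≈ 0.255 L

From PV = nRT: V₁ = nRT₁/P₁ = 0.6197 L.
Isochoric, so P/T is constant: V₂ = V₁; T₂ = T₁·(P₂/P₁) = 312.1 K.
T constant ⇒ Boyle's law P V = const: T₃ = T₂; V₃ = V₂·(P₂/P₃) = 0.2547 L.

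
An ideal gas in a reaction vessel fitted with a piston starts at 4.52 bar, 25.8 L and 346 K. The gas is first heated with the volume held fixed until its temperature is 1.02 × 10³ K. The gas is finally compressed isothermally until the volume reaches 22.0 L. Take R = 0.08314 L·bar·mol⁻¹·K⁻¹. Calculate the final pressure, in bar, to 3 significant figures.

P₃ ≈ 15.6 bar

V constant ⇒ P ∝ T: V₂ = V₁; P₂ = P₁·(T₂/T₁) = 13.32 bar.
Isothermal, so P V is constant: T₃ = T₂; P₃ = P₂·(V₂/V₃) = 15.63 bar.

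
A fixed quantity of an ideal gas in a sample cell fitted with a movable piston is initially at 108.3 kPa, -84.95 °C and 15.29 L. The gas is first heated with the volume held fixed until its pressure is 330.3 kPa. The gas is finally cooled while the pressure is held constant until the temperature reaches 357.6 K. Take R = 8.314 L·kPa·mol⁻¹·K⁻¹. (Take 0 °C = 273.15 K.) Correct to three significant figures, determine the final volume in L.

Convert: T₁ = 188.2 K.
Isochoric, so P/T is constant: V₂ = V₁; T₂ = T₁·(P₂/P₁) = 574.0 K.
P constant ⇒ V ∝ T: P₃ = P₂; V₃ = V₂·(T₃/T₂) = 9.526 L.

V₃ ≈ 9.53 L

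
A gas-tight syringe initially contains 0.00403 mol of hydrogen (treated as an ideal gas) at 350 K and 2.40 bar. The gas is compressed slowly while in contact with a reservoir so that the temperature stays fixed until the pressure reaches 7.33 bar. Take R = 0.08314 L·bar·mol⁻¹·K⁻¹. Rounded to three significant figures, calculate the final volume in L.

From PV = nRT: V₁ = nRT₁/P₁ = 0.04886 L.
T constant ⇒ Boyle's law P V = const: T₂ = T₁; V₂ = V₁·(P₁/P₂) = 0.01600 L.

V₂ ≈ 0.0160 L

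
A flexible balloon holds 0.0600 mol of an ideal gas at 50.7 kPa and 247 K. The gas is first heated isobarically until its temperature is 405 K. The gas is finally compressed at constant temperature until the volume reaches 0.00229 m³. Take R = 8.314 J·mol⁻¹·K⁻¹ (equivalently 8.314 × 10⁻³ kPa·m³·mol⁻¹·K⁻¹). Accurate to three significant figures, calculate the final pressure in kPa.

P₃ ≈ 88.2 kPa

From PV = nRT: V₁ = nRT₁/P₁ = 0.002430 m³.
Isobaric, so V/T is constant: P₂ = P₁; V₂ = V₁·(T₂/T₁) = 0.003985 m³.
T constant ⇒ Boyle's law P V = const: T₃ = T₂; P₃ = P₂·(V₂/V₃) = 88.22 kPa.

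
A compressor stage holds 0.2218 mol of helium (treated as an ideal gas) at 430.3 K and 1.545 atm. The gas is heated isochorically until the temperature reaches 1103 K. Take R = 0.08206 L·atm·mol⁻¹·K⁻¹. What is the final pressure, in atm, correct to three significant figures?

From PV = nRT: V₁ = nRT₁/P₁ = 5.069 L.
Isochoric, so P/T is constant: V₂ = V₁; P₂ = P₁·(T₂/T₁) = 3.960 atm.

P₂ ≈ 3.96 atm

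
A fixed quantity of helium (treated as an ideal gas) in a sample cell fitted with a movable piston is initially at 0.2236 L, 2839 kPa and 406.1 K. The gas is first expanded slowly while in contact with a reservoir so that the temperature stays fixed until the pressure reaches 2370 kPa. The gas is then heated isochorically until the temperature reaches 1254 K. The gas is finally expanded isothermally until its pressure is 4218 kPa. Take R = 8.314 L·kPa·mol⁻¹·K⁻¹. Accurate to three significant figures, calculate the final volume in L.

T constant ⇒ Boyle's law P V = const: T₂ = T₁; V₂ = V₁·(P₁/P₂) = 0.2678 L.
Isochoric, so P/T is constant: V₃ = V₂; P₃ = P₂·(T₃/T₂) = 7318 kPa.
T constant ⇒ Boyle's law P V = const: T₄ = T₃; V₄ = V₃·(P₃/P₄) = 0.4647 L.

V₄ ≈ 0.465 L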